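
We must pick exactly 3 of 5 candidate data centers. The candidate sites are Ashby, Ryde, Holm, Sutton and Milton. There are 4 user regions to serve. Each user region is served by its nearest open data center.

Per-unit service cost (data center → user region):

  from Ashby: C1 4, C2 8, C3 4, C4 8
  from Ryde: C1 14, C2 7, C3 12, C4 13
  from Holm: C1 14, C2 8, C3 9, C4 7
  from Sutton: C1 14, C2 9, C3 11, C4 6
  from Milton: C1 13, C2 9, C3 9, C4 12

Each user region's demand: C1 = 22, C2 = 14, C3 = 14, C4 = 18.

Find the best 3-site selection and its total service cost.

Choose Ashby, Ryde and Sutton; total service cost 350.

With exactly 3 open, each user region uses its cheapest among the chosen.
{Ashby, Ryde, Sutton}: C1→Ashby 4·22=88, C2→Ryde 7·14=98, C3→Ashby 4·14=56, C4→Sutton 6·18=108. Service cost 350.
{Ashby, Holm, Sutton}: service cost 364
{Ashby, Sutton, Milton}: service cost 364
Among all 10 size-3 choices, {Ashby, Ryde, Sutton} is lowest.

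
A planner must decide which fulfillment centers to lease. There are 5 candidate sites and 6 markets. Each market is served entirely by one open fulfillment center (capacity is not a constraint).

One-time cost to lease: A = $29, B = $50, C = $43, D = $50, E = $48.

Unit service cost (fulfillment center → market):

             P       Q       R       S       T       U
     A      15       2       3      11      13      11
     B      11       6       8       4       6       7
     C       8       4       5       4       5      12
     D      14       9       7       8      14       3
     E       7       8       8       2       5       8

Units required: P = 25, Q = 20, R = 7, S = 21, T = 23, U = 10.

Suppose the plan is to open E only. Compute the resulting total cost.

Total cost: 676

Each market is assigned to its cheapest site among the open ones.
{E}: P→E 7·25=175, Q→E 8·20=160, R→E 8·7=56, S→E 2·21=42, T→E 5·23=115, U→E 8·10=80. Service 628; fixed 48; total 676.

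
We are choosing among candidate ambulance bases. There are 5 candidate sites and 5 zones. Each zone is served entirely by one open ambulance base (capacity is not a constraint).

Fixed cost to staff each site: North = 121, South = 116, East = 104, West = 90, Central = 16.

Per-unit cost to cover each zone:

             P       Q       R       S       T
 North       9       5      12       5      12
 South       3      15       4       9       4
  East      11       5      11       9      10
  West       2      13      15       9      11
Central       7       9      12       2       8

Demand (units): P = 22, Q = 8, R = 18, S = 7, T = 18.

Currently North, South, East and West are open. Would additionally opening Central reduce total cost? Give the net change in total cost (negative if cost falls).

Yes — net change −5 (cost falls by 5).

Current service cost with {North, South, East, West}: 263.
Adding Central: each zone re-picks its cheapest; new service cost 242, saving 21.
Extra fixed cost: 16. Net change = 16 − 21 = -5.
(Totals: 694 → 689.)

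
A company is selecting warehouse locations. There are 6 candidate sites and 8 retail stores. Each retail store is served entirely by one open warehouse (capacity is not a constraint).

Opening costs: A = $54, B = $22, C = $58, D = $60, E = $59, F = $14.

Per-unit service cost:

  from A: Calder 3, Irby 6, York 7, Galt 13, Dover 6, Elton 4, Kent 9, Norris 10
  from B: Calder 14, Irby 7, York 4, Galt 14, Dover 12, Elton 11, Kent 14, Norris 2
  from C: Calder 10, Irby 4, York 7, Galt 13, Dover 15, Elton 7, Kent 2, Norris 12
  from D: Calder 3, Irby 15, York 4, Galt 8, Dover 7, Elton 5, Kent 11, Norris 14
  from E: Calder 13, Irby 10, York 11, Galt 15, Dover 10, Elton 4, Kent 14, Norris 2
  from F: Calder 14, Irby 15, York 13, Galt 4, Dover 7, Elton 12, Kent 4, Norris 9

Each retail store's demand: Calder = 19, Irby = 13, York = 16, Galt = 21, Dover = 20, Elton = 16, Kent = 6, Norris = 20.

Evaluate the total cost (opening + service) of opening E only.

Total cost: 1315

Each retail store is assigned to its cheapest site among the open ones.
{E}: Calder→E 13·19=247, Irby→E 10·13=130, York→E 11·16=176, Galt→E 15·21=315, Dover→E 10·20=200, Elton→E 4·16=64, Kent→E 14·6=84, Norris→E 2·20=40. Service 1256; fixed 59; total 1315.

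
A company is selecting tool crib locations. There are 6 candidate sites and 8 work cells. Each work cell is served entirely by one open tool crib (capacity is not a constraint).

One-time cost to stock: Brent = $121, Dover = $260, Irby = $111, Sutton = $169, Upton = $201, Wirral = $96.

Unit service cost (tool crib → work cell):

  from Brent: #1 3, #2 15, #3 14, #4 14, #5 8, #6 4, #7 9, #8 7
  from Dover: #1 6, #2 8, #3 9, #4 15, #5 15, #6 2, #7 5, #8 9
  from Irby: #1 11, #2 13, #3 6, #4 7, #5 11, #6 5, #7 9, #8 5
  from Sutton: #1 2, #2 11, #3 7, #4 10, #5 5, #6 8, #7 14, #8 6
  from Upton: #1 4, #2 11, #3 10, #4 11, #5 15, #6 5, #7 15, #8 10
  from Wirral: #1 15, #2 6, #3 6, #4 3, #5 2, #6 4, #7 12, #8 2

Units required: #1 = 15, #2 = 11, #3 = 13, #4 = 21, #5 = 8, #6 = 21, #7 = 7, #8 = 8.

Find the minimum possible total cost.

Minimum total cost: 648

For any fixed open set, each work cell goes to its cheapest open site; total = fixed + service.
{Brent, Wirral}: #1→Brent 3·15=45, #2→Wirral 6·11=66, #3→Wirral 6·13=78, #4→Wirral 3·21=63, #5→Wirral 2·8=16, #6→Brent 4·21=84, #7→Brent 9·7=63, #8→Wirral 2·8=16. Service 431; fixed 217; total 648.
{Sutton, Wirral}: service 437 + fixed 265 = 702
{Wirral}: #1→Wirral 15·15=225, #2→Wirral 6·11=66, #3→Wirral 6·13=78, #4→Wirral 3·21=63, #5→Wirral 2·8=16, #6→Wirral 4·21=84, #7→Wirral 12·7=84, #8→Wirral 2·8=16. Service 632; fixed 96; total 728.
{Brent, Dover, Irby, Sutton, Upton, Wirral}: service 346 + fixed 958 = 1304
No other subset beats 648.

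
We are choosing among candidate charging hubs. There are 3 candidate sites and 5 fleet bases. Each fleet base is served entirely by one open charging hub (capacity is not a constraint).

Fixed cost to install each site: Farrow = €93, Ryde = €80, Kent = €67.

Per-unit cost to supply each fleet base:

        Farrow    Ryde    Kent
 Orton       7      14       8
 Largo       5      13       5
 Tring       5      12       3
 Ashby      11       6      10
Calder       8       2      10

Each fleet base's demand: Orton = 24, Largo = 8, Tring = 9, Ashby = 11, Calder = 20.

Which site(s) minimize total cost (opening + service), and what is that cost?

For any fixed open set, each fleet base goes to its cheapest open site; total = fixed + service.
{Ryde, Kent}: Orton→Kent 8·24=192, Largo→Kent 5·8=40, Tring→Kent 3·9=27, Ashby→Ryde 6·11=66, Calder→Ryde 2·20=40. Service 365; fixed 147; total 512.
{Farrow, Ryde}: service 359 + fixed 173 = 532
{Farrow, Ryde, Kent}: service 341 + fixed 240 = 581
{Kent}: service 569 + fixed 67 = 636
No other subset beats 512.

Open Ryde and Kent; minimum total cost 512.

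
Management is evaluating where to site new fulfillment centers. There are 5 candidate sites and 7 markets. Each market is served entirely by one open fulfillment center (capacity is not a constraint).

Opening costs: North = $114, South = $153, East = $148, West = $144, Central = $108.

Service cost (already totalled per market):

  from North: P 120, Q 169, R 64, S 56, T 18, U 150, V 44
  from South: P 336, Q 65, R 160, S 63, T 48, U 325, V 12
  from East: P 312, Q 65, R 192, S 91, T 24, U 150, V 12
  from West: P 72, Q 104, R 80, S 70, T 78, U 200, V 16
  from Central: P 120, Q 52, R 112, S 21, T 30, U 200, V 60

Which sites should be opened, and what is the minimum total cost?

Open North and Central; minimum total cost 691.

For any fixed open set, each market goes to its cheapest open site; total = fixed + service.
{North, Central}: P→North 120, Q→Central 52, R→North 64, S→Central 21, T→North 18, U→North 150, V→North 44. Service 469; fixed 222; total 691.
{Central}: P→Central 120, Q→Central 52, R→Central 112, S→Central 21, T→Central 30, U→Central 200, V→Central 60. Service 595; fixed 108; total 703.
{West, Central}: P→West 72, Q→Central 52, R→West 80, S→Central 21, T→Central 30, U→West 200, V→West 16. Service 471; fixed 252; total 723.
{North, South, East, West, Central}: P→West 72, Q→Central 52, R→North 64, S→Central 21, T→North 18, U→North 150, V→South 12. Service 389; fixed 667; total 1056.
No other subset beats 691.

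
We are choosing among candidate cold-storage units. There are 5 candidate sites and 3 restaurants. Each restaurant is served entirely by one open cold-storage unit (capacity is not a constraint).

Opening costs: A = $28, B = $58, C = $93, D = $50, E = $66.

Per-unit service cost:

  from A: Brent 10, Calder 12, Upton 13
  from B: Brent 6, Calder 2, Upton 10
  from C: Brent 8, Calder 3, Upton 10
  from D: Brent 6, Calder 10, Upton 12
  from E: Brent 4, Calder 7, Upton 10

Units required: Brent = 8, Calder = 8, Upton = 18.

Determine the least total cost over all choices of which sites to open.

Minimum total cost: 302

For any fixed open set, each restaurant goes to its cheapest open site; total = fixed + service.
{B}: Brent→B 6·8=48, Calder→B 2·8=16, Upton→B 10·18=180. Service 244; fixed 58; total 302.
{A, B}: service 244 + fixed 86 = 330
{E}: service 268 + fixed 66 = 334
{A, B, C, D, E}: service 228 + fixed 295 = 523
No other subset beats 302.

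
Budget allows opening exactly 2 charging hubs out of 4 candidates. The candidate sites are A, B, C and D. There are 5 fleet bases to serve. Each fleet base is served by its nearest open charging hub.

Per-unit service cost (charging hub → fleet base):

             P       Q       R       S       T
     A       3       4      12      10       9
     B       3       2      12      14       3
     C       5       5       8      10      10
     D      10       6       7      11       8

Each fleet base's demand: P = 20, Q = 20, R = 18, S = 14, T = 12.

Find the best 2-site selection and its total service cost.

With exactly 2 open, each fleet base uses its cheapest among the chosen.
{B, D}: P→B 3·20=60, Q→B 2·20=40, R→D 7·18=126, S→D 11·14=154, T→B 3·12=36. Service cost 416.
{B, C}: service cost 420
{A, B}: service cost 492
Among all 6 size-2 choices, {B, D} is lowest.

Choose B and D; total service cost 416.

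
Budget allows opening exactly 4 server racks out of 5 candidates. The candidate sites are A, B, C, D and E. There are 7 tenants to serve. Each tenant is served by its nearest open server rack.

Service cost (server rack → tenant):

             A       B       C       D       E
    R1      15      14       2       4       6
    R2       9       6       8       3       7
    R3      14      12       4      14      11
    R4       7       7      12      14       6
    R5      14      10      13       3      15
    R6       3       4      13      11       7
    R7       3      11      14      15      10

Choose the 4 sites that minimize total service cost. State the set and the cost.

Choose A, C, D and E; total service cost 24.

With exactly 4 open, each tenant uses its cheapest among the chosen.
{A, C, D, E}: R1→C 2, R2→D 3, R3→C 4, R4→E 6, R5→D 3, R6→A 3, R7→A 3. Service cost 24.
{A, B, C, D}: service cost 25
{B, C, D, E}: service cost 32
Among all 5 size-4 choices, {A, C, D, E} is lowest.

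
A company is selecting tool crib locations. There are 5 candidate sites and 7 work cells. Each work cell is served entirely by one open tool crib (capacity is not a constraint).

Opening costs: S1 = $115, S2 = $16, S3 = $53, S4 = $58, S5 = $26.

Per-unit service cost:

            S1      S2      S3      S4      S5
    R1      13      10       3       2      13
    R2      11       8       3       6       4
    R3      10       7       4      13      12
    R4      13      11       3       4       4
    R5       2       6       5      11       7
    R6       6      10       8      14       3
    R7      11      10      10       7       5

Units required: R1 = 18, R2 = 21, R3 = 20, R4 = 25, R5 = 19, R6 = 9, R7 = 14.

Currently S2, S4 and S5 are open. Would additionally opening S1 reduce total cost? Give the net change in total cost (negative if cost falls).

No — net change +39 (cost rises by 39).

Current service cost with {S2, S4, S5}: 571.
Adding S1: each work cell re-picks its cheapest; new service cost 495, saving 76.
Extra fixed cost: 115. Net change = 115 − 76 = 39.
(Totals: 671 → 710.)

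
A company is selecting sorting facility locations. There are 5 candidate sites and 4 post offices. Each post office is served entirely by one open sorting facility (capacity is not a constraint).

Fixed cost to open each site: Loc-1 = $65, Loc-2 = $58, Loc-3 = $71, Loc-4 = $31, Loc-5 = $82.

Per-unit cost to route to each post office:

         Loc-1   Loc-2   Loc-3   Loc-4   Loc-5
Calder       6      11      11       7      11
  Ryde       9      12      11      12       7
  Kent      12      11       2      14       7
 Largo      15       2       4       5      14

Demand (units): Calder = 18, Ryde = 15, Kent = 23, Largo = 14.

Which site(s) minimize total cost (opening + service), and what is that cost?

For any fixed open set, each post office goes to its cheapest open site; total = fixed + service.
{Loc-1, Loc-3}: Calder→Loc-1 6·18=108, Ryde→Loc-1 9·15=135, Kent→Loc-3 2·23=46, Largo→Loc-3 4·14=56. Service 345; fixed 136; total 481.
{Loc-3, Loc-4}: service 393 + fixed 102 = 495
{Loc-1, Loc-2, Loc-3}: Calder→Loc-1 6·18=108, Ryde→Loc-1 9·15=135, Kent→Loc-3 2·23=46, Largo→Loc-2 2·14=28. Service 317; fixed 194; total 511.
{Loc-1, Loc-2, Loc-3, Loc-4, Loc-5}: service 287 + fixed 307 = 594
No other subset beats 481.

Open Loc-1 and Loc-3; minimum total cost 481.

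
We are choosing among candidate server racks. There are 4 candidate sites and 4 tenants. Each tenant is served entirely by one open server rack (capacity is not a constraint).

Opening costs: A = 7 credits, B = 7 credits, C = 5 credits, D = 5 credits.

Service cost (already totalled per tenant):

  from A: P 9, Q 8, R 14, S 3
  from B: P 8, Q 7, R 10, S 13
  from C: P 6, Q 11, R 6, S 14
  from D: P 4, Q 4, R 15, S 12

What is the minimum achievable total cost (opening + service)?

For any fixed open set, each tenant goes to its cheapest open site; total = fixed + service.
{A, C, D}: P→D 4, Q→D 4, R→C 6, S→A 3. Service 17; fixed 17; total 34.
{A, C}: service 23 + fixed 12 = 35
{C, D}: P→D 4, Q→D 4, R→C 6, S→D 12. Service 26; fixed 10; total 36.
{A, B, C, D}: service 17 + fixed 24 = 41
No other subset beats 34.

Minimum total cost: 34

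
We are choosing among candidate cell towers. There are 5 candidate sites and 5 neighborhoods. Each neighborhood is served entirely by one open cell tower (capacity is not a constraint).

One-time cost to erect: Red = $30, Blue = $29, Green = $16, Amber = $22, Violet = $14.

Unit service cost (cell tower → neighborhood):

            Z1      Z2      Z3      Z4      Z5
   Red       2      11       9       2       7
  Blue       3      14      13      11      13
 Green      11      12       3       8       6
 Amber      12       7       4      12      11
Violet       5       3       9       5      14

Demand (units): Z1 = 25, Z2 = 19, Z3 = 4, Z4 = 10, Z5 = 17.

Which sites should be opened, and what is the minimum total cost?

For any fixed open set, each neighborhood goes to its cheapest open site; total = fixed + service.
{Red, Green, Violet}: Z1→Red 2·25=50, Z2→Violet 3·19=57, Z3→Green 3·4=12, Z4→Red 2·10=20, Z5→Green 6·17=102. Service 241; fixed 60; total 301.
{Red, Green, Amber, Violet}: Z1→Red 2·25=50, Z2→Violet 3·19=57, Z3→Green 3·4=12, Z4→Red 2·10=20, Z5→Green 6·17=102. Service 241; fixed 82; total 323.
{Red, Violet}: service 282 + fixed 44 = 326
{Red, Blue, Green, Amber, Violet}: service 241 + fixed 111 = 352
No other subset beats 301.

Open Red, Green and Violet; minimum total cost 301.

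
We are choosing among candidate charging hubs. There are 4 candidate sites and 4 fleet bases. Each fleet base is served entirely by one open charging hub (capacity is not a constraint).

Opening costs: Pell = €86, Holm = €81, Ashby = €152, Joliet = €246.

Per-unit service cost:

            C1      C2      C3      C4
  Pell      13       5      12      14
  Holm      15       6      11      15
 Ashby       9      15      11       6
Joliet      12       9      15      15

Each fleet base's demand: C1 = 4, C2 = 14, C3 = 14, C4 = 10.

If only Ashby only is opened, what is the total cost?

Each fleet base is assigned to its cheapest site among the open ones.
{Ashby}: C1→Ashby 9·4=36, C2→Ashby 15·14=210, C3→Ashby 11·14=154, C4→Ashby 6·10=60. Service 460; fixed 152; total 612.

Total cost: 612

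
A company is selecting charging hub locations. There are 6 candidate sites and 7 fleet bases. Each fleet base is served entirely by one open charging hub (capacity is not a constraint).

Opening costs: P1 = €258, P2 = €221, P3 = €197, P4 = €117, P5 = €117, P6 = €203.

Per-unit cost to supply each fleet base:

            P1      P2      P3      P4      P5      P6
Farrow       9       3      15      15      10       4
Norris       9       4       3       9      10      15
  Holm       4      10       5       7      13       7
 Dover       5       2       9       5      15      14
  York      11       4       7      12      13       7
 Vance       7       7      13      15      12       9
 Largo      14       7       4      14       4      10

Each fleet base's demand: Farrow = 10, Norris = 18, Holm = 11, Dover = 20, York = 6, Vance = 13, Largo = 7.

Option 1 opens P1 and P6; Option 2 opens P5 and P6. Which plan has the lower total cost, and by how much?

Option 1 is cheaper by 74.

Option 1: {P1, P6}: Farrow→P6 4·10=40, Norris→P1 9·18=162, Holm→P1 4·11=44, Dover→P1 5·20=100, York→P6 7·6=42, Vance→P1 7·13=91, Largo→P6 10·7=70. Service 549; fixed 461; total 1010.
Option 2: {P5, P6}: Farrow→P6 4·10=40, Norris→P5 10·18=180, Holm→P6 7·11=77, Dover→P6 14·20=280, York→P6 7·6=42, Vance→P6 9·13=117, Largo→P5 4·7=28. Service 764; fixed 320; total 1084.
Difference: |1010 − 1084| = 74.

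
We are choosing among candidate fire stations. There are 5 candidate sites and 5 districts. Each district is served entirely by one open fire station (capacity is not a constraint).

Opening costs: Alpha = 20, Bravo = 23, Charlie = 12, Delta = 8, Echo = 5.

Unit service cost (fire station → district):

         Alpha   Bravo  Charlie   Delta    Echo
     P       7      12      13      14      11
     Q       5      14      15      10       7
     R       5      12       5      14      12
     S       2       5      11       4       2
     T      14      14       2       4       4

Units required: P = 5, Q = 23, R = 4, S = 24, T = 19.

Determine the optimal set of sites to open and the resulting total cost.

Open Alpha and Charlie; minimum total cost 288.

For any fixed open set, each district goes to its cheapest open site; total = fixed + service.
{Alpha, Charlie}: P→Alpha 7·5=35, Q→Alpha 5·23=115, R→Alpha 5·4=20, S→Alpha 2·24=48, T→Charlie 2·19=38. Service 256; fixed 32; total 288.
{Alpha, Charlie, Echo}: service 256 + fixed 37 = 293
{Alpha, Charlie, Delta}: service 256 + fixed 40 = 296
{Alpha, Bravo, Charlie, Delta, Echo}: service 256 + fixed 68 = 324
No other subset beats 288.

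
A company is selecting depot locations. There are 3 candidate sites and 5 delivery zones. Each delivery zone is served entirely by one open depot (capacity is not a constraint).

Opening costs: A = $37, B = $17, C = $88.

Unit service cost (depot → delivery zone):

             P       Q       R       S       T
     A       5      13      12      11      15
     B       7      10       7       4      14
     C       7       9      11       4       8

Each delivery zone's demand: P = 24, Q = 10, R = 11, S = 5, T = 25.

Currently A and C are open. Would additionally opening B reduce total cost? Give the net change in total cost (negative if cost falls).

Yes — net change −27 (cost falls by 27).

Current service cost with {A, C}: 551.
Adding B: each delivery zone re-picks its cheapest; new service cost 507, saving 44.
Extra fixed cost: 17. Net change = 17 − 44 = -27.
(Totals: 676 → 649.)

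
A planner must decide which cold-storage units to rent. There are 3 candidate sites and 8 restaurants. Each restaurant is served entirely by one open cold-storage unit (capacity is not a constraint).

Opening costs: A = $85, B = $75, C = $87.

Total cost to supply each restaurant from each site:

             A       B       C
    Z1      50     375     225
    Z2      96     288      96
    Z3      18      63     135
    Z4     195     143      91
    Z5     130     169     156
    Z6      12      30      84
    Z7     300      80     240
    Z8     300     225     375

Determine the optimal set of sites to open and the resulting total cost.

Open A and B; minimum total cost 914.

For any fixed open set, each restaurant goes to its cheapest open site; total = fixed + service.
{A, B}: Z1→A 50, Z2→A 96, Z3→A 18, Z4→B 143, Z5→A 130, Z6→A 12, Z7→B 80, Z8→B 225. Service 754; fixed 160; total 914.
{A, B, C}: Z1→A 50, Z2→A 96, Z3→A 18, Z4→C 91, Z5→A 130, Z6→A 12, Z7→B 80, Z8→B 225. Service 702; fixed 247; total 949.
{A, C}: service 937 + fixed 172 = 1109
{B}: service 1373 + fixed 75 = 1448
(All 7 nonempty subsets were checked; A and B is lowest.)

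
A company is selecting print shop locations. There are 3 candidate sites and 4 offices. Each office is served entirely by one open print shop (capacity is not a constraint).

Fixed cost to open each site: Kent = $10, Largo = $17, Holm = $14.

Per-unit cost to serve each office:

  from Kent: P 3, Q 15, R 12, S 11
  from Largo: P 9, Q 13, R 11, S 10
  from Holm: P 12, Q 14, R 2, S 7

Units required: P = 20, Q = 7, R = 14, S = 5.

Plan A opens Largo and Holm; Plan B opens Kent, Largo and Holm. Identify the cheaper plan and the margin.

Plan A: {Largo, Holm}: P→Largo 9·20=180, Q→Largo 13·7=91, R→Holm 2·14=28, S→Holm 7·5=35. Service 334; fixed 31; total 365.
Plan B: {Kent, Largo, Holm}: P→Kent 3·20=60, Q→Largo 13·7=91, R→Holm 2·14=28, S→Holm 7·5=35. Service 214; fixed 41; total 255.
Difference: |365 − 255| = 110.

Plan B is cheaper by 110.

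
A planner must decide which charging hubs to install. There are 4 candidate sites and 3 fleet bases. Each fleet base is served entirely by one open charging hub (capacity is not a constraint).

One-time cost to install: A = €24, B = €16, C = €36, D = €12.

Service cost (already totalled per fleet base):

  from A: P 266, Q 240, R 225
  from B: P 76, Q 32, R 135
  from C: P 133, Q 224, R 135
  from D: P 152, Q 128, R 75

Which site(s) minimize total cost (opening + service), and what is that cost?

Open B and D; minimum total cost 211.

For any fixed open set, each fleet base goes to its cheapest open site; total = fixed + service.
{B, D}: P→B 76, Q→B 32, R→D 75. Service 183; fixed 28; total 211.
{A, B, D}: P→B 76, Q→B 32, R→D 75. Service 183; fixed 52; total 235.
{B, C, D}: service 183 + fixed 64 = 247
{A, B, C, D}: P→B 76, Q→B 32, R→D 75. Service 183; fixed 88; total 271.
No other subset beats 211.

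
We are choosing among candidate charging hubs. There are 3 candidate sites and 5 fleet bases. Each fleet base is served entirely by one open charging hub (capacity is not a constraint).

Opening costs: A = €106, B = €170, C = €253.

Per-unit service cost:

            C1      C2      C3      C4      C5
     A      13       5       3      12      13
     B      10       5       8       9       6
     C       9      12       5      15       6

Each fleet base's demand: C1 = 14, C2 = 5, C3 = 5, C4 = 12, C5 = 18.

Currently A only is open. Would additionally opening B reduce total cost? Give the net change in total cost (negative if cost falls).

Current service cost with {A}: 600.
Adding B: each fleet base re-picks its cheapest; new service cost 396, saving 204.
Extra fixed cost: 170. Net change = 170 − 204 = -34.
(Totals: 706 → 672.)

Yes — net change −34 (cost falls by 34).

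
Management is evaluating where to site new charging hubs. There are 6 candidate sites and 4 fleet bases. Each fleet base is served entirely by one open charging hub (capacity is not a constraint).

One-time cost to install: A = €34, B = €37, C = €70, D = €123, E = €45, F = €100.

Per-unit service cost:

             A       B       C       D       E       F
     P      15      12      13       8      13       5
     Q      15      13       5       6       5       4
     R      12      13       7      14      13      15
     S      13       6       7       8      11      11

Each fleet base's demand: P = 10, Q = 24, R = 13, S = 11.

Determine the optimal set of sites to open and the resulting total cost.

For any fixed open set, each fleet base goes to its cheapest open site; total = fixed + service.
{C, F}: P→F 5·10=50, Q→F 4·24=96, R→C 7·13=91, S→C 7·11=77. Service 314; fixed 170; total 484.
{C}: service 418 + fixed 70 = 488
{B, C}: service 397 + fixed 107 = 504
{A, B, C, D, E, F}: service 303 + fixed 409 = 712
No other subset beats 484.

Open C and F; minimum total cost 484.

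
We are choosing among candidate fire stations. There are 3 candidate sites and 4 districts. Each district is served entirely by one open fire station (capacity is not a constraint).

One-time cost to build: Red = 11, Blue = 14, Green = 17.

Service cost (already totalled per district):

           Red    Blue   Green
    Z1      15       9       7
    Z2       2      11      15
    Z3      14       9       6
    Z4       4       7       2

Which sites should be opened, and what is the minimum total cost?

Open Red and Green; minimum total cost 45.

For any fixed open set, each district goes to its cheapest open site; total = fixed + service.
{Red, Green}: Z1→Green 7, Z2→Red 2, Z3→Green 6, Z4→Green 2. Service 17; fixed 28; total 45.
{Red}: service 35 + fixed 11 = 46
{Green}: service 30 + fixed 17 = 47
{Red, Blue, Green}: Z1→Green 7, Z2→Red 2, Z3→Green 6, Z4→Green 2. Service 17; fixed 42; total 59.
(All 7 nonempty subsets were checked; Red and Green is lowest.)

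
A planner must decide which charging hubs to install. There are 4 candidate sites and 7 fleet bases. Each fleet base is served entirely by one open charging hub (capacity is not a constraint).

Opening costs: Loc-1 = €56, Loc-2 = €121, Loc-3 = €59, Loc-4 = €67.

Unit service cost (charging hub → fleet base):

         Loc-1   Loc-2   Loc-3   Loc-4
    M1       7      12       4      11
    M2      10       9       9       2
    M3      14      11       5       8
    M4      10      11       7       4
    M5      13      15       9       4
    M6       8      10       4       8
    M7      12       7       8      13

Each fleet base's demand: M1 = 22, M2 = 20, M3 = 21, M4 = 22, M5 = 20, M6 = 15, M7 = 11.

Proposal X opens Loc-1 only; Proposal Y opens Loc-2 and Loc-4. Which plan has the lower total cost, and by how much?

Proposal Y is cheaper by 433.

Proposal X: {Loc-1}: M1→Loc-1 7·22=154, M2→Loc-1 10·20=200, M3→Loc-1 14·21=294, M4→Loc-1 10·22=220, M5→Loc-1 13·20=260, M6→Loc-1 8·15=120, M7→Loc-1 12·11=132. Service 1380; fixed 56; total 1436.
Proposal Y: {Loc-2, Loc-4}: M1→Loc-4 11·22=242, M2→Loc-4 2·20=40, M3→Loc-4 8·21=168, M4→Loc-4 4·22=88, M5→Loc-4 4·20=80, M6→Loc-4 8·15=120, M7→Loc-2 7·11=77. Service 815; fixed 188; total 1003.
Difference: |1436 − 1003| = 433.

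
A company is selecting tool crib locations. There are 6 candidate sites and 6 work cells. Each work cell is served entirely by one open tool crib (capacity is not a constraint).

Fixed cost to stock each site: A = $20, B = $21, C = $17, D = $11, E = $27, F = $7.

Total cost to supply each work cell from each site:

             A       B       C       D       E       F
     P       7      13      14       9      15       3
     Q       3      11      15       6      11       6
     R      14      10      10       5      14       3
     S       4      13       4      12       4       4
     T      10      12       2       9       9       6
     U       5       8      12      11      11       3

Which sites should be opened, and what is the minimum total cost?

Open F only; minimum total cost 32.

For any fixed open set, each work cell goes to its cheapest open site; total = fixed + service.
{F}: P→F 3, Q→F 6, R→F 3, S→F 4, T→F 6, U→F 3. Service 25; fixed 7; total 32.
{D, F}: service 25 + fixed 18 = 43
{C, F}: service 21 + fixed 24 = 45
{A, B, C, D, E, F}: P→F 3, Q→A 3, R→F 3, S→A 4, T→C 2, U→F 3. Service 18; fixed 103; total 121.
No other subset beats 32.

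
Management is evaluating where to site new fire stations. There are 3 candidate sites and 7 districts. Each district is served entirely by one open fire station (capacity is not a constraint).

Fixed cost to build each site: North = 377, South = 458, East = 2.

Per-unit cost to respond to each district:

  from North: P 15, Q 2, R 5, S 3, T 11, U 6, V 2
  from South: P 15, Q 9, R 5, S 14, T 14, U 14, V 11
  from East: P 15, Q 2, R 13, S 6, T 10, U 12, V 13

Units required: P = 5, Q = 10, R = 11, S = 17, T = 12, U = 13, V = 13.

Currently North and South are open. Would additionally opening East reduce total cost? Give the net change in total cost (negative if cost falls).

Current service cost with {North, South}: 437.
Adding East: each district re-picks its cheapest; new service cost 425, saving 12.
Extra fixed cost: 2. Net change = 2 − 12 = -10.
(Totals: 1272 → 1262.)

Yes — net change −10 (cost falls by 10).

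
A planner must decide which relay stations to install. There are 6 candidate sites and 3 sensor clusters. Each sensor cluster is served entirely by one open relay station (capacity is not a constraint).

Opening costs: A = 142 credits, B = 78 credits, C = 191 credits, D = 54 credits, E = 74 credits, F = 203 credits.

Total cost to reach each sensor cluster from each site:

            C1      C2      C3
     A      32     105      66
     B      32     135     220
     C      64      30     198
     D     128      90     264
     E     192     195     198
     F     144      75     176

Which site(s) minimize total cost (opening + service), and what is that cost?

Open A only; minimum total cost 345.

For any fixed open set, each sensor cluster goes to its cheapest open site; total = fixed + service.
{A}: C1→A 32, C2→A 105, C3→A 66. Service 203; fixed 142; total 345.
{A, D}: service 188 + fixed 196 = 384
{A, E}: service 203 + fixed 216 = 419
{A, B, C, D, E, F}: service 128 + fixed 742 = 870
No other subset beats 345.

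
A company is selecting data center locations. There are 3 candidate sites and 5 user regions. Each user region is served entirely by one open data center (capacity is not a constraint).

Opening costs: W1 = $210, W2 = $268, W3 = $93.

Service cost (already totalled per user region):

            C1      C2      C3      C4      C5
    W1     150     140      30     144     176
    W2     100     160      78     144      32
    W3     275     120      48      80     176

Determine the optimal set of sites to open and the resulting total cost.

Open W2 and W3; minimum total cost 741.

For any fixed open set, each user region goes to its cheapest open site; total = fixed + service.
{W2, W3}: C1→W2 100, C2→W3 120, C3→W3 48, C4→W3 80, C5→W2 32. Service 380; fixed 361; total 741.
{W2}: C1→W2 100, C2→W2 160, C3→W2 78, C4→W2 144, C5→W2 32. Service 514; fixed 268; total 782.
{W3}: service 699 + fixed 93 = 792
{W1, W2, W3}: service 362 + fixed 571 = 933
(All 7 nonempty subsets were checked; W2 and W3 is lowest.)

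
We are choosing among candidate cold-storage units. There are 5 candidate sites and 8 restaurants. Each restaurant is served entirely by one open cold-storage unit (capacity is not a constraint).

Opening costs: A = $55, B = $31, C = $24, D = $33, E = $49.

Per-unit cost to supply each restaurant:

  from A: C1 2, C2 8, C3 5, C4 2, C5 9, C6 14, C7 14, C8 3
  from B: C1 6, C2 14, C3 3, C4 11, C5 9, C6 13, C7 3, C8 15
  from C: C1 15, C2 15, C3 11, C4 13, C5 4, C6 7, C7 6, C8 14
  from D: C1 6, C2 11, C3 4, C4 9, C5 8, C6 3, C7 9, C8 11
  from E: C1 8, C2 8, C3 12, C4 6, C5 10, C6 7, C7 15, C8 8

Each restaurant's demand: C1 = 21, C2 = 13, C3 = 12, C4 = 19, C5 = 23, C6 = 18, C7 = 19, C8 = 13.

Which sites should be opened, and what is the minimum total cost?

Open A, B, C and D; minimum total cost 605.

For any fixed open set, each restaurant goes to its cheapest open site; total = fixed + service.
{A, B, C, D}: C1→A 2·21=42, C2→A 8·13=104, C3→B 3·12=36, C4→A 2·19=38, C5→C 4·23=92, C6→D 3·18=54, C7→B 3·19=57, C8→A 3·13=39. Service 462; fixed 143; total 605.
{A, C, D}: C1→A 2·21=42, C2→A 8·13=104, C3→D 4·12=48, C4→A 2·19=38, C5→C 4·23=92, C6→D 3·18=54, C7→C 6·19=114, C8→A 3·13=39. Service 531; fixed 112; total 643.
{A, B, C}: C1→A 2·21=42, C2→A 8·13=104, C3→B 3·12=36, C4→A 2·19=38, C5→C 4·23=92, C6→C 7·18=126, C7→B 3·19=57, C8→A 3·13=39. Service 534; fixed 110; total 644.
{A, B, C, D, E}: service 462 + fixed 192 = 654
No other subset beats 605.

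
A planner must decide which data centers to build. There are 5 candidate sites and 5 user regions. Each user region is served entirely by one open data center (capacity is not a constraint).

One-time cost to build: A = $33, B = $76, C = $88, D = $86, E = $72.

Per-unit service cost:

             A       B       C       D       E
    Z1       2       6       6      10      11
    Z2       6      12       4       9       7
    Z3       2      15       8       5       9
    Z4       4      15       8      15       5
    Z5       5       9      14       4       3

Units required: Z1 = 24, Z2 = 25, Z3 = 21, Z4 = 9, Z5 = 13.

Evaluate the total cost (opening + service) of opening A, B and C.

Total cost: 488

Each user region is assigned to its cheapest site among the open ones.
{A, B, C}: Z1→A 2·24=48, Z2→C 4·25=100, Z3→A 2·21=42, Z4→A 4·9=36, Z5→A 5·13=65. Service 291; fixed 197; total 488.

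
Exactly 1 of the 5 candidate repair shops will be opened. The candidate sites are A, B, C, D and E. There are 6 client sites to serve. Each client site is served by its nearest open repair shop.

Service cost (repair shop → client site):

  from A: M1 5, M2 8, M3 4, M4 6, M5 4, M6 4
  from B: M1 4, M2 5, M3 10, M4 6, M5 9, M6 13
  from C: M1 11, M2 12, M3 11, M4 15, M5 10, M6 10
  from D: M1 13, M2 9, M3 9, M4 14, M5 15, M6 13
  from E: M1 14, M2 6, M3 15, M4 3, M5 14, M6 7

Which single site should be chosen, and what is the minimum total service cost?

Choose A only; total service cost 31.

With exactly 1 open, each client site uses its cheapest among the chosen.
{A}: M1→A 5, M2→A 8, M3→A 4, M4→A 6, M5→A 4, M6→A 4. Service cost 31.
{B}: service cost 47
{E}: service cost 59
Among all 5 size-1 choices, {A} is lowest.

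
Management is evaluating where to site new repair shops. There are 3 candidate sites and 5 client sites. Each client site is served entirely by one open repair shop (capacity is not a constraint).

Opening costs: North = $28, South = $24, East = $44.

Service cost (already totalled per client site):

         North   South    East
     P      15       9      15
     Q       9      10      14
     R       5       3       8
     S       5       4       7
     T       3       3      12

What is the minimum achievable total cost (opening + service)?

For any fixed open set, each client site goes to its cheapest open site; total = fixed + service.
{South}: P→South 9, Q→South 10, R→South 3, S→South 4, T→South 3. Service 29; fixed 24; total 53.
{North}: P→North 15, Q→North 9, R→North 5, S→North 5, T→North 3. Service 37; fixed 28; total 65.
{North, South}: P→South 9, Q→North 9, R→South 3, S→South 4, T→North 3. Service 28; fixed 52; total 80.
{North, South, East}: P→South 9, Q→North 9, R→South 3, S→South 4, T→North 3. Service 28; fixed 96; total 124.
(All 7 nonempty subsets were checked; South only is lowest.)

Minimum total cost: 53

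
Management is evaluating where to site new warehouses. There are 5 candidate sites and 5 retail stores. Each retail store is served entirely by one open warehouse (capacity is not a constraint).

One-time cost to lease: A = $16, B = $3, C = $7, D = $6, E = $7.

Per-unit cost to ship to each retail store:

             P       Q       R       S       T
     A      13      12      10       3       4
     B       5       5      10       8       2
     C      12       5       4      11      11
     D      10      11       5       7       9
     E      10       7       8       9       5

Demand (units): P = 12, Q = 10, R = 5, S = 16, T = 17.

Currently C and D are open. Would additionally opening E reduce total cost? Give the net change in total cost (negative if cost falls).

Yes — net change −61 (cost falls by 61).

Current service cost with {C, D}: 455.
Adding E: each retail store re-picks its cheapest; new service cost 387, saving 68.
Extra fixed cost: 7. Net change = 7 − 68 = -61.
(Totals: 468 → 407.)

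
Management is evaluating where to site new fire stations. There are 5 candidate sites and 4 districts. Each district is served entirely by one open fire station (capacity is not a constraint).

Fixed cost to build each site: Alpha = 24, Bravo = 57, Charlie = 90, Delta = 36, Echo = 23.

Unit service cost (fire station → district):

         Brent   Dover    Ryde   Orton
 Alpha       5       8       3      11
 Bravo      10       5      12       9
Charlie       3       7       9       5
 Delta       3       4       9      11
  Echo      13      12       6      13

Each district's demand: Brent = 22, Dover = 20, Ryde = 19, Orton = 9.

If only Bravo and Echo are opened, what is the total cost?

Total cost: 595

Each district is assigned to its cheapest site among the open ones.
{Bravo, Echo}: Brent→Bravo 10·22=220, Dover→Bravo 5·20=100, Ryde→Echo 6·19=114, Orton→Bravo 9·9=81. Service 515; fixed 80; total 595.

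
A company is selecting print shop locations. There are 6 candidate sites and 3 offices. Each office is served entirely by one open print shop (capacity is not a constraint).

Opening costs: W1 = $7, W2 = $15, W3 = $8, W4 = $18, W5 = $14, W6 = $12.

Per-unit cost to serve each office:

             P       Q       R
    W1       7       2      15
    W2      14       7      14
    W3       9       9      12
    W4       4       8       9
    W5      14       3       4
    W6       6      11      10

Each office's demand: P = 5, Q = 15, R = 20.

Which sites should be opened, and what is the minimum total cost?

For any fixed open set, each office goes to its cheapest open site; total = fixed + service.
{W1, W5}: P→W1 7·5=35, Q→W1 2·15=30, R→W5 4·20=80. Service 145; fixed 21; total 166.
{W1, W4, W5}: P→W4 4·5=20, Q→W1 2·15=30, R→W5 4·20=80. Service 130; fixed 39; total 169.
{W1, W5, W6}: service 140 + fixed 33 = 173
{W1, W2, W3, W4, W5, W6}: service 130 + fixed 74 = 204
No other subset beats 166.

Open W1 and W5; minimum total cost 166.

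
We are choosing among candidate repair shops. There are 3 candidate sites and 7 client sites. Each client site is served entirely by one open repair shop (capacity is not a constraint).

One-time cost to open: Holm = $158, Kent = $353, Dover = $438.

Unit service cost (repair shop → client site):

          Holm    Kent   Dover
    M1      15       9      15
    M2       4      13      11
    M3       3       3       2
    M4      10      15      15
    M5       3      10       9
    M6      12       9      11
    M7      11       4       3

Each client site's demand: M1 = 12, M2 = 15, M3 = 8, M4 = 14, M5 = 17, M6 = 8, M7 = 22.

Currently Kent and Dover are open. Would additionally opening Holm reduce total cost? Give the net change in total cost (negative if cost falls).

Current service cost with {Kent, Dover}: 790.
Adding Holm: each client site re-picks its cheapest; new service cost 513, saving 277.
Extra fixed cost: 158. Net change = 158 − 277 = -119.
(Totals: 1581 → 1462.)

Yes — net change −119 (cost falls by 119).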